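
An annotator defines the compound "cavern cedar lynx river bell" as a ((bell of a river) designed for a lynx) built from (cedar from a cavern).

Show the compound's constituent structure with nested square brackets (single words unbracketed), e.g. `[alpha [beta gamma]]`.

Overall it is a kind of bell (specifically "lynx river bell"); the modifier is "cavern cedar".
"cavern cedar" → head "cedar", modifier "cavern".
"lynx river bell" → head "bell" (specifically "river bell"), modifier "lynx".
"river bell" → head "bell", modifier "river".
Assembled: [[cavern cedar] [lynx [river bell]]].

[[cavern cedar] [lynx [river bell]]]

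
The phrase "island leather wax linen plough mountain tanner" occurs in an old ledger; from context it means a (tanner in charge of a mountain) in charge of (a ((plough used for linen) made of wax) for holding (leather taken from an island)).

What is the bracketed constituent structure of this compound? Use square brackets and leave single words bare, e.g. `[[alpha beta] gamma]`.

Whole compound: head "tanner" (specifically "mountain tanner"), modifier "island leather wax linen plough".
Within "island leather wax linen plough", the head is "plough" (specifically "wax linen plough") and the modifier is "island leather".
Within "island leather", the head is "leather" and the modifier is "island".
Within "wax linen plough", the head is "plough" (specifically "linen plough") and the modifier is "wax".
Within "linen plough", the head is "plough" and the modifier is "linen".
Within "mountain tanner", the head is "tanner" and the modifier is "mountain".
Assembled: [[[island leather] [wax [linen plough]]] [mountain tanner]].

[[[island leather] [wax [linen plough]]] [mountain tanner]]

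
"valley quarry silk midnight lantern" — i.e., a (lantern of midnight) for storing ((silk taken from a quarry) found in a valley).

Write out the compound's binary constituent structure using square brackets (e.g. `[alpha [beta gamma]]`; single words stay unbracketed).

The outermost head in the paraphrase is "lantern" (specifically "midnight lantern"), modified by "valley quarry silk".
Inside "valley quarry silk": head "silk" (specifically "quarry silk"), modifier "valley".
Inside "quarry silk": head "silk", modifier "quarry".
Inside "midnight lantern": head "lantern", modifier "midnight".
So the structure is [[valley [quarry silk]] [midnight lantern]].

[[valley [quarry silk]] [midnight lantern]]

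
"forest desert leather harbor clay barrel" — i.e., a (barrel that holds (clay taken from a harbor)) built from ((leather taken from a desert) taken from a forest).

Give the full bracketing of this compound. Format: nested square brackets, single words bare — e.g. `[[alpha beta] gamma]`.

Whole compound: head "barrel" (specifically "harbor clay barrel"), modifier "forest desert leather".
"forest desert leather" → head "leather" (specifically "desert leather"), modifier "forest".
"desert leather" → head "leather", modifier "desert".
"harbor clay barrel" → head "barrel", modifier "harbor clay".
"harbor clay" → head "clay", modifier "harbor".
Putting it together: [[forest [desert leather]] [[harbor clay] barrel]].

[[forest [desert leather]] [[harbor clay] barrel]]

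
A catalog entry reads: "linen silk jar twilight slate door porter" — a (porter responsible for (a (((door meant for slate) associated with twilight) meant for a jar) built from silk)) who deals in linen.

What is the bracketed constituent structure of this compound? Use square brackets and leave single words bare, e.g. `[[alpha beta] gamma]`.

Whole compound: head "porter" (specifically "silk jar twilight slate door porter"), modifier "linen".
Within "silk jar twilight slate door porter", the head is "porter" and the modifier is "silk jar twilight slate door".
Within "silk jar twilight slate door", the head is "door" (specifically "jar twilight slate door") and the modifier is "silk".
Within "jar twilight slate door", the head is "door" (specifically "twilight slate door") and the modifier is "jar".
Within "twilight slate door", the head is "door" (specifically "slate door") and the modifier is "twilight".
Within "slate door", the head is "door" and the modifier is "slate".
Assembled: [linen [[silk [jar [twilight [slate door]]]] porter]].

[linen [[silk [jar [twilight [slate door]]]] porter]]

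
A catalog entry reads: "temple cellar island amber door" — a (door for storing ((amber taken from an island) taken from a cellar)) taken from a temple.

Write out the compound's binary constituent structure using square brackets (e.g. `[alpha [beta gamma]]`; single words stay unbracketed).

At the top level: head "door" (specifically "cellar island amber door"); modifier "temple".
Inside "cellar island amber door": head "door", modifier "cellar island amber".
Inside "cellar island amber": head "amber" (specifically "island amber"), modifier "cellar".
Inside "island amber": head "amber", modifier "island".
Assembled: [temple [[cellar [island amber]] door]].

[temple [[cellar [island amber]] door]]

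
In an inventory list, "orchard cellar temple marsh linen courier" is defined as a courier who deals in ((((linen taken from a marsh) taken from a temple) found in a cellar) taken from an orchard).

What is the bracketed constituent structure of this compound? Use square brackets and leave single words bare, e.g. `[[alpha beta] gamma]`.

Whole compound: head "courier", modifier "orchard cellar temple marsh linen".
Within "orchard cellar temple marsh linen", the head is "linen" (specifically "cellar temple marsh linen") and the modifier is "orchard".
Within "cellar temple marsh linen", the head is "linen" (specifically "temple marsh linen") and the modifier is "cellar".
Within "temple marsh linen", the head is "linen" (specifically "marsh linen") and the modifier is "temple".
Within "marsh linen", the head is "linen" and the modifier is "marsh".
Putting it together: [[orchard [cellar [temple [marsh linen]]]] courier].

[[orchard [cellar [temple [marsh linen]]]] courier]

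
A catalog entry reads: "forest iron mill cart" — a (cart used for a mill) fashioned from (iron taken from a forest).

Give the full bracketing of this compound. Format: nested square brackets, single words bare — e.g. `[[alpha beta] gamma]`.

Overall it is a kind of cart (specifically "mill cart"); the modifier is "forest iron".
Inside "forest iron": head "iron", modifier "forest".
Inside "mill cart": head "cart", modifier "mill".
Putting it together: [[forest iron] [mill cart]].

[[forest iron] [mill cart]]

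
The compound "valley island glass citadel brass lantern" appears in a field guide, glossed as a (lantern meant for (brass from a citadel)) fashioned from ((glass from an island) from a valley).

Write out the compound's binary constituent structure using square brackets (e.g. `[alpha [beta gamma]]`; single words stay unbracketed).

[[valley [island glass]] [[citadel brass] lantern]]

The outermost head in the paraphrase is "lantern" (specifically "citadel brass lantern"), modified by "valley island glass".
"valley island glass" → head "glass" (specifically "island glass"), modifier "valley".
"island glass" → head "glass", modifier "island".
"citadel brass lantern" → head "lantern", modifier "citadel brass".
"citadel brass" → head "brass", modifier "citadel".
Assembled: [[valley [island glass]] [[citadel brass] lantern]].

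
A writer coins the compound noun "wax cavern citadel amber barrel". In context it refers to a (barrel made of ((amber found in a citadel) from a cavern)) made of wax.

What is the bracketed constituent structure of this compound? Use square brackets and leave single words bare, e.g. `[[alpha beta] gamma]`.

[wax [[cavern [citadel amber]] barrel]]

Overall it is a kind of barrel (specifically "cavern citadel amber barrel"); the modifier is "wax".
"cavern citadel amber barrel" → head "barrel", modifier "cavern citadel amber".
"cavern citadel amber" → head "amber" (specifically "citadel amber"), modifier "cavern".
"citadel amber" → head "amber", modifier "citadel".
Putting it together: [wax [[cavern [citadel amber]] barrel]].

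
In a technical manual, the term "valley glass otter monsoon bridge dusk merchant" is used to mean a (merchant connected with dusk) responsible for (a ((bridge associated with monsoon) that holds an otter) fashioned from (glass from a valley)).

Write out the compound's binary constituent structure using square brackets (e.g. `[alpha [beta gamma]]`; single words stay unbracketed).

[[[valley glass] [otter [monsoon bridge]]] [dusk merchant]]

Overall it is a kind of merchant (specifically "dusk merchant"); the modifier is "valley glass otter monsoon bridge".
"valley glass otter monsoon bridge" → head "bridge" (specifically "otter monsoon bridge"), modifier "valley glass".
"valley glass" → head "glass", modifier "valley".
"otter monsoon bridge" → head "bridge" (specifically "monsoon bridge"), modifier "otter".
"monsoon bridge" → head "bridge", modifier "monsoon".
"dusk merchant" → head "merchant", modifier "dusk".
Assembled: [[[valley glass] [otter [monsoon bridge]]] [dusk merchant]].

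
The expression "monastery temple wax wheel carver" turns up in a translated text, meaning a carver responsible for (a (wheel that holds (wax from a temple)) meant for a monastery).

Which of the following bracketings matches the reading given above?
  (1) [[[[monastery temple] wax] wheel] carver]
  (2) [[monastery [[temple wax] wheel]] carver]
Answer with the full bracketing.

The paraphrase's head is the "carver" part ("carver"); its modifier is "monastery temple wax wheel".
That top-level split, carried through the inner groups, gives [[monastery [[temple wax] wheel]] carver].

[[monastery [[temple wax] wheel]] carver]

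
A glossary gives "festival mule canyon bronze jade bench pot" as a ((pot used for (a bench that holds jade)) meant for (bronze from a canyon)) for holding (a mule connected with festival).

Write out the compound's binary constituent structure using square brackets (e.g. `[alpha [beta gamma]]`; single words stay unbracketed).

The outermost head in the paraphrase is "pot" (specifically "canyon bronze jade bench pot"), modified by "festival mule".
Within "festival mule", the head is "mule" and the modifier is "festival".
Within "canyon bronze jade bench pot", the head is "pot" (specifically "jade bench pot") and the modifier is "canyon bronze".
Within "canyon bronze", the head is "bronze" and the modifier is "canyon".
Within "jade bench pot", the head is "pot" and the modifier is "jade bench".
Within "jade bench", the head is "bench" and the modifier is "jade".
Assembled: [[festival mule] [[canyon bronze] [[jade bench] pot]]].

[[festival mule] [[canyon bronze] [[jade bench] pot]]]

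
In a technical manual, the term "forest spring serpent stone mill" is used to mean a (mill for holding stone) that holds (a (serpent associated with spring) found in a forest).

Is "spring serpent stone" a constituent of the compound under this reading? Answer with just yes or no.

The top-level split is [forest spring serpent] [stone mill]; the full structure is [[forest [spring serpent]] [stone mill]].
"spring serpent stone" straddles a constituent boundary, so it is not a single unit.

no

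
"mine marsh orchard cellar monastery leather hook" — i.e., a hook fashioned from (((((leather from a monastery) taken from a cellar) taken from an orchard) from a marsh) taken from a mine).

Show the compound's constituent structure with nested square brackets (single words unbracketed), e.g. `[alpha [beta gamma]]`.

The outermost head in the paraphrase is "hook", modified by "mine marsh orchard cellar monastery leather".
Inside "mine marsh orchard cellar monastery leather": head "leather" (specifically "marsh orchard cellar monastery leather"), modifier "mine".
Inside "marsh orchard cellar monastery leather": head "leather" (specifically "orchard cellar monastery leather"), modifier "marsh".
Inside "orchard cellar monastery leather": head "leather" (specifically "cellar monastery leather"), modifier "orchard".
Inside "cellar monastery leather": head "leather" (specifically "monastery leather"), modifier "cellar".
Inside "monastery leather": head "leather", modifier "monastery".
Putting it together: [[mine [marsh [orchard [cellar [monastery leather]]]]] hook].

[[mine [marsh [orchard [cellar [monastery leather]]]]] hook]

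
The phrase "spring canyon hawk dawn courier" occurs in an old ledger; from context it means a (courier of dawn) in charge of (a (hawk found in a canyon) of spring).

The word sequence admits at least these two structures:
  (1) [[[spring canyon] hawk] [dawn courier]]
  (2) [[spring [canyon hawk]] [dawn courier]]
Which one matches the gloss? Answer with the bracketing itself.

[[spring [canyon hawk]] [dawn courier]]

The paraphrase's head is the "courier" part ("dawn courier"); its modifier is "spring canyon hawk".
That top-level split, carried through the inner groups, gives [[spring [canyon hawk]] [dawn courier]].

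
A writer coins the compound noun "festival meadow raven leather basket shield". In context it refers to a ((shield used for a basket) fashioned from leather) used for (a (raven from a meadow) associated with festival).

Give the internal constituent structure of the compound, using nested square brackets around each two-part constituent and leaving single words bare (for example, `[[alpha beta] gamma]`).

[[festival [meadow raven]] [leather [basket shield]]]

Overall it is a kind of shield (specifically "leather basket shield"); the modifier is "festival meadow raven".
"festival meadow raven" → head "raven" (specifically "meadow raven"), modifier "festival".
"meadow raven" → head "raven", modifier "meadow".
"leather basket shield" → head "shield" (specifically "basket shield"), modifier "leather".
"basket shield" → head "shield", modifier "basket".
Assembled: [[festival [meadow raven]] [leather [basket shield]]].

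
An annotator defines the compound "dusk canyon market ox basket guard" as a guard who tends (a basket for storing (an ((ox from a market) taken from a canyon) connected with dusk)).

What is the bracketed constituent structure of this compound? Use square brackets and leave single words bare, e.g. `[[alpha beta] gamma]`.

At the top level: head "guard"; modifier "dusk canyon market ox basket".
"dusk canyon market ox basket" → head "basket", modifier "dusk canyon market ox".
"dusk canyon market ox" → head "ox" (specifically "canyon market ox"), modifier "dusk".
"canyon market ox" → head "ox" (specifically "market ox"), modifier "canyon".
"market ox" → head "ox", modifier "market".
Putting it together: [[[dusk [canyon [market ox]]] basket] guard].

[[[dusk [canyon [market ox]]] basket] guard]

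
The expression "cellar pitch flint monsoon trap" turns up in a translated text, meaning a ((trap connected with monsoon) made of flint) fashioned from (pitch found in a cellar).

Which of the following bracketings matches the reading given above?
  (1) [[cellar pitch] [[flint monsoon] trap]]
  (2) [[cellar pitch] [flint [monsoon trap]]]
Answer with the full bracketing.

[[cellar pitch] [flint [monsoon trap]]]

The paraphrase's head is the "trap" part ("flint monsoon trap"); its modifier is "cellar pitch".
That top-level split, carried through the inner groups, gives [[cellar pitch] [flint [monsoon trap]]].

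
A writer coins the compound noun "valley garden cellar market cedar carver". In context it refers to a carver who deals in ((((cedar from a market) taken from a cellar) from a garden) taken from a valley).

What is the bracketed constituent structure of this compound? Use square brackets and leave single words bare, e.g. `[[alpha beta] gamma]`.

At the top level: head "carver"; modifier "valley garden cellar market cedar".
Inside "valley garden cellar market cedar": head "cedar" (specifically "garden cellar market cedar"), modifier "valley".
Inside "garden cellar market cedar": head "cedar" (specifically "cellar market cedar"), modifier "garden".
Inside "cellar market cedar": head "cedar" (specifically "market cedar"), modifier "cellar".
Inside "market cedar": head "cedar", modifier "market".
Putting it together: [[valley [garden [cellar [market cedar]]]] carver].

[[valley [garden [cellar [market cedar]]]] carver]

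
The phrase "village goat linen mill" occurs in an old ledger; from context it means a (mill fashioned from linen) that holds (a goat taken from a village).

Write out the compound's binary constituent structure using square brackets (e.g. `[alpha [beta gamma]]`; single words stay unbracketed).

The outermost head in the paraphrase is "mill" (specifically "linen mill"), modified by "village goat".
Inside "village goat": head "goat", modifier "village".
Inside "linen mill": head "mill", modifier "linen".
So the structure is [[village goat] [linen mill]].

[[village goat] [linen mill]]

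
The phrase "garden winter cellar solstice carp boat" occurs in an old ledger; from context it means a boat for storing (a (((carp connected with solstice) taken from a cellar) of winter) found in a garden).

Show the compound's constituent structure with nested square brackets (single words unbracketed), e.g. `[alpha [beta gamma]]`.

[[garden [winter [cellar [solstice carp]]]] boat]

At the top level: head "boat"; modifier "garden winter cellar solstice carp".
Within "garden winter cellar solstice carp", the head is "carp" (specifically "winter cellar solstice carp") and the modifier is "garden".
Within "winter cellar solstice carp", the head is "carp" (specifically "cellar solstice carp") and the modifier is "winter".
Within "cellar solstice carp", the head is "carp" (specifically "solstice carp") and the modifier is "cellar".
Within "solstice carp", the head is "carp" and the modifier is "solstice".
Assembled: [[garden [winter [cellar [solstice carp]]]] boat].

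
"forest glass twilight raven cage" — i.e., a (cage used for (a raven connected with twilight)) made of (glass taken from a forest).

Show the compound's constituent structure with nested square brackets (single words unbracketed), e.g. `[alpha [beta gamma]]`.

[[forest glass] [[twilight raven] cage]]

The outermost head in the paraphrase is "cage" (specifically "twilight raven cage"), modified by "forest glass".
Inside "forest glass": head "glass", modifier "forest".
Inside "twilight raven cage": head "cage", modifier "twilight raven".
Inside "twilight raven": head "raven", modifier "twilight".
Assembled: [[forest glass] [[twilight raven] cage]].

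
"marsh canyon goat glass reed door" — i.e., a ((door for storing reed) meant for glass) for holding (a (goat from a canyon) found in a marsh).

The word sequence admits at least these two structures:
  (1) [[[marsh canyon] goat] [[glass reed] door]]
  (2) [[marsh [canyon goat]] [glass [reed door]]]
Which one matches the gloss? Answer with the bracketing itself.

[[marsh [canyon goat]] [glass [reed door]]]

The paraphrase's head is the "door" part ("glass reed door"); its modifier is "marsh canyon goat".
That top-level split, carried through the inner groups, gives [[marsh [canyon goat]] [glass [reed door]]].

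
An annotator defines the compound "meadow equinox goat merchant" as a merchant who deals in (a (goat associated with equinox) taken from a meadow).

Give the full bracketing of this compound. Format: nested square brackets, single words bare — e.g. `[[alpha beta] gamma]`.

[[meadow [equinox goat]] merchant]

Overall it is a kind of merchant; the modifier is "meadow equinox goat".
Within "meadow equinox goat", the head is "goat" (specifically "equinox goat") and the modifier is "meadow".
Within "equinox goat", the head is "goat" and the modifier is "equinox".
Assembled: [[meadow [equinox goat]] merchant].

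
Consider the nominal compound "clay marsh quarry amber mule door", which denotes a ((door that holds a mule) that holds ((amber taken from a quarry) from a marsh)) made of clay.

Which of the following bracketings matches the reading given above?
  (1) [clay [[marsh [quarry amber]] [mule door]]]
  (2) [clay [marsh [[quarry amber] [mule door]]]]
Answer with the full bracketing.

[clay [[marsh [quarry amber]] [mule door]]]

The paraphrase's head is the "door" part ("marsh quarry amber mule door"); its modifier is "clay".
That top-level split, carried through the inner groups, gives [clay [[marsh [quarry amber]] [mule door]]].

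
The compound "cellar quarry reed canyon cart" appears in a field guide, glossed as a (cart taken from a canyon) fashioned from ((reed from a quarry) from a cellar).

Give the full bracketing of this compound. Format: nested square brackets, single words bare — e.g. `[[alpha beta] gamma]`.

[[cellar [quarry reed]] [canyon cart]]

Whole compound: head "cart" (specifically "canyon cart"), modifier "cellar quarry reed".
Within "cellar quarry reed", the head is "reed" (specifically "quarry reed") and the modifier is "cellar".
Within "quarry reed", the head is "reed" and the modifier is "quarry".
Within "canyon cart", the head is "cart" and the modifier is "canyon".
Putting it together: [[cellar [quarry reed]] [canyon cart]].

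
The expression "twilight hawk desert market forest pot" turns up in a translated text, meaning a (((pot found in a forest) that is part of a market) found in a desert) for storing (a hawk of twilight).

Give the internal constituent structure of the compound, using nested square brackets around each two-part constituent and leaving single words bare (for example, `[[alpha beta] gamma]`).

[[twilight hawk] [desert [market [forest pot]]]]

At the top level: head "pot" (specifically "desert market forest pot"); modifier "twilight hawk".
Inside "twilight hawk": head "hawk", modifier "twilight".
Inside "desert market forest pot": head "pot" (specifically "market forest pot"), modifier "desert".
Inside "market forest pot": head "pot" (specifically "forest pot"), modifier "market".
Inside "forest pot": head "pot", modifier "forest".
Assembled: [[twilight hawk] [desert [market [forest pot]]]].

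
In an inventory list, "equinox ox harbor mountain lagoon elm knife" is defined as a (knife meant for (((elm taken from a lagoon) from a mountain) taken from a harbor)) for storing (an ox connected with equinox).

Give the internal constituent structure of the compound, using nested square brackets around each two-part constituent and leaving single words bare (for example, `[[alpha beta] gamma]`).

[[equinox ox] [[harbor [mountain [lagoon elm]]] knife]]

The outermost head in the paraphrase is "knife" (specifically "harbor mountain lagoon elm knife"), modified by "equinox ox".
"equinox ox" → head "ox", modifier "equinox".
"harbor mountain lagoon elm knife" → head "knife", modifier "harbor mountain lagoon elm".
"harbor mountain lagoon elm" → head "elm" (specifically "mountain lagoon elm"), modifier "harbor".
"mountain lagoon elm" → head "elm" (specifically "lagoon elm"), modifier "mountain".
"lagoon elm" → head "elm", modifier "lagoon".
Putting it together: [[equinox ox] [[harbor [mountain [lagoon elm]]] knife]].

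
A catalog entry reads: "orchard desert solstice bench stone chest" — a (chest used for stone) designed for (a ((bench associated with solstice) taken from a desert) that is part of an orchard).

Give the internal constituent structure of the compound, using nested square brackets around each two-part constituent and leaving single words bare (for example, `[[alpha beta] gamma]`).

[[orchard [desert [solstice bench]]] [stone chest]]

Whole compound: head "chest" (specifically "stone chest"), modifier "orchard desert solstice bench".
"orchard desert solstice bench" → head "bench" (specifically "desert solstice bench"), modifier "orchard".
"desert solstice bench" → head "bench" (specifically "solstice bench"), modifier "desert".
"solstice bench" → head "bench", modifier "solstice".
"stone chest" → head "chest", modifier "stone".
So the structure is [[orchard [desert [solstice bench]]] [stone chest]].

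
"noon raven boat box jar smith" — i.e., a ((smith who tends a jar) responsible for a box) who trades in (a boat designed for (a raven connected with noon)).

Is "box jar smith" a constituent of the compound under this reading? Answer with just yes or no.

yes

The paraphrase groups the words so that "box jar smith" is one unit: it corresponds to a single parenthesized sub-phrase.
The full structure is [[[noon raven] boat] [box [jar smith]]], in which [box jar smith] is a constituent.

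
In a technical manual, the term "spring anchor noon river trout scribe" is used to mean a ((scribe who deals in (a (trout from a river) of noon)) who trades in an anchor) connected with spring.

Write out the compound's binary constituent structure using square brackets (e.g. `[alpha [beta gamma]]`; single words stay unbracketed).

[spring [anchor [[noon [river trout]] scribe]]]

Whole compound: head "scribe" (specifically "anchor noon river trout scribe"), modifier "spring".
Within "anchor noon river trout scribe", the head is "scribe" (specifically "noon river trout scribe") and the modifier is "anchor".
Within "noon river trout scribe", the head is "scribe" and the modifier is "noon river trout".
Within "noon river trout", the head is "trout" (specifically "river trout") and the modifier is "noon".
Within "river trout", the head is "trout" and the modifier is "river".
Assembled: [spring [anchor [[noon [river trout]] scribe]]].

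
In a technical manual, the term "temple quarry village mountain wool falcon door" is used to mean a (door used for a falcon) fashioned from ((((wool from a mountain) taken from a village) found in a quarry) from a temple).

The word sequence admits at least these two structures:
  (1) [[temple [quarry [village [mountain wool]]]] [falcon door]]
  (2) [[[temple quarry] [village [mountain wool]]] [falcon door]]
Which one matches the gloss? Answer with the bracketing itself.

The paraphrase's head is the "door" part ("falcon door"); its modifier is "temple quarry village mountain wool".
That top-level split, carried through the inner groups, gives [[temple [quarry [village [mountain wool]]]] [falcon door]].

[[temple [quarry [village [mountain wool]]]] [falcon door]]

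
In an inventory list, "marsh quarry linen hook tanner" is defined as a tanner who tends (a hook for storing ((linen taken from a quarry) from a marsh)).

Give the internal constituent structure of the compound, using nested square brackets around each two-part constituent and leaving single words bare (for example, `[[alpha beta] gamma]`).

Whole compound: head "tanner", modifier "marsh quarry linen hook".
Inside "marsh quarry linen hook": head "hook", modifier "marsh quarry linen".
Inside "marsh quarry linen": head "linen" (specifically "quarry linen"), modifier "marsh".
Inside "quarry linen": head "linen", modifier "quarry".
So the structure is [[[marsh [quarry linen]] hook] tanner].

[[[marsh [quarry linen]] hook] tanner]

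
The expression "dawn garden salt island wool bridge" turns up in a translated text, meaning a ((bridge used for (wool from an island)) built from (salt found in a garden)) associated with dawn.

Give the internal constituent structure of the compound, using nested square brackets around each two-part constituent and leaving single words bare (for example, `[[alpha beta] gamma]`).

[dawn [[garden salt] [[island wool] bridge]]]

The outermost head in the paraphrase is "bridge" (specifically "garden salt island wool bridge"), modified by "dawn".
Inside "garden salt island wool bridge": head "bridge" (specifically "island wool bridge"), modifier "garden salt".
Inside "garden salt": head "salt", modifier "garden".
Inside "island wool bridge": head "bridge", modifier "island wool".
Inside "island wool": head "wool", modifier "island".
So the structure is [dawn [[garden salt] [[island wool] bridge]]].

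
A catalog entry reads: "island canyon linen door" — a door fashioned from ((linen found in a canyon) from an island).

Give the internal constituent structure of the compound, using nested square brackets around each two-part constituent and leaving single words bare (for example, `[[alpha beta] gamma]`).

[[island [canyon linen]] door]

The outermost head in the paraphrase is "door", modified by "island canyon linen".
"island canyon linen" → head "linen" (specifically "canyon linen"), modifier "island".
"canyon linen" → head "linen", modifier "canyon".
Putting it together: [[island [canyon linen]] door].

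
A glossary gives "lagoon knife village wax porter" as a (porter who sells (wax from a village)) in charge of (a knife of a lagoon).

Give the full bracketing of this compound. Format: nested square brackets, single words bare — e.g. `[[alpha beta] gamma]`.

The outermost head in the paraphrase is "porter" (specifically "village wax porter"), modified by "lagoon knife".
"lagoon knife" → head "knife", modifier "lagoon".
"village wax porter" → head "porter", modifier "village wax".
"village wax" → head "wax", modifier "village".
Putting it together: [[lagoon knife] [[village wax] porter]].

[[lagoon knife] [[village wax] porter]]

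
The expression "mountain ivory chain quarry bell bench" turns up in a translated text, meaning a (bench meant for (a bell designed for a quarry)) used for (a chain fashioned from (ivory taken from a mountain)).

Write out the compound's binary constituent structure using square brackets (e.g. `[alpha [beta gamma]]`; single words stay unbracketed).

[[[mountain ivory] chain] [[quarry bell] bench]]

At the top level: head "bench" (specifically "quarry bell bench"); modifier "mountain ivory chain".
"mountain ivory chain" → head "chain", modifier "mountain ivory".
"mountain ivory" → head "ivory", modifier "mountain".
"quarry bell bench" → head "bench", modifier "quarry bell".
"quarry bell" → head "bell", modifier "quarry".
So the structure is [[[mountain ivory] chain] [[quarry bell] bench]].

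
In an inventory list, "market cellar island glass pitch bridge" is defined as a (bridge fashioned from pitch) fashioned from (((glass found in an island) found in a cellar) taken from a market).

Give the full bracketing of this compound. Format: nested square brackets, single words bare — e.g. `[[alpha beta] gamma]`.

[[market [cellar [island glass]]] [pitch bridge]]

Whole compound: head "bridge" (specifically "pitch bridge"), modifier "market cellar island glass".
Inside "market cellar island glass": head "glass" (specifically "cellar island glass"), modifier "market".
Inside "cellar island glass": head "glass" (specifically "island glass"), modifier "cellar".
Inside "island glass": head "glass", modifier "island".
Inside "pitch bridge": head "bridge", modifier "pitch".
So the structure is [[market [cellar [island glass]]] [pitch bridge]].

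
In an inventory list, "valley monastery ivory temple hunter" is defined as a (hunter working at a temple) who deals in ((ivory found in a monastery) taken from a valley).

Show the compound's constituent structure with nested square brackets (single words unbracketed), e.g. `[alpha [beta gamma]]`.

Whole compound: head "hunter" (specifically "temple hunter"), modifier "valley monastery ivory".
Within "valley monastery ivory", the head is "ivory" (specifically "monastery ivory") and the modifier is "valley".
Within "monastery ivory", the head is "ivory" and the modifier is "monastery".
Within "temple hunter", the head is "hunter" and the modifier is "temple".
Assembled: [[valley [monastery ivory]] [temple hunter]].

[[valley [monastery ivory]] [temple hunter]]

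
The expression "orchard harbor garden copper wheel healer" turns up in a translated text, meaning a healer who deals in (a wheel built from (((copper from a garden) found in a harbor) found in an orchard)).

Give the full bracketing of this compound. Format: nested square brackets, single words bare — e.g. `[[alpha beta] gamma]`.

Whole compound: head "healer", modifier "orchard harbor garden copper wheel".
Within "orchard harbor garden copper wheel", the head is "wheel" and the modifier is "orchard harbor garden copper".
Within "orchard harbor garden copper", the head is "copper" (specifically "harbor garden copper") and the modifier is "orchard".
Within "harbor garden copper", the head is "copper" (specifically "garden copper") and the modifier is "harbor".
Within "garden copper", the head is "copper" and the modifier is "garden".
Putting it together: [[[orchard [harbor [garden copper]]] wheel] healer].

[[[orchard [harbor [garden copper]]] wheel] healer]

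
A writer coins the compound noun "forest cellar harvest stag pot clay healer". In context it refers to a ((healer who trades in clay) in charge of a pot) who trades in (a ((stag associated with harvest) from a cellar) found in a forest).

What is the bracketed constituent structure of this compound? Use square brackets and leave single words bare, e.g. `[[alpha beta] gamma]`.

[[forest [cellar [harvest stag]]] [pot [clay healer]]]

The outermost head in the paraphrase is "healer" (specifically "pot clay healer"), modified by "forest cellar harvest stag".
Inside "forest cellar harvest stag": head "stag" (specifically "cellar harvest stag"), modifier "forest".
Inside "cellar harvest stag": head "stag" (specifically "harvest stag"), modifier "cellar".
Inside "harvest stag": head "stag", modifier "harvest".
Inside "pot clay healer": head "healer" (specifically "clay healer"), modifier "pot".
Inside "clay healer": head "healer", modifier "clay".
Putting it together: [[forest [cellar [harvest stag]]] [pot [clay healer]]].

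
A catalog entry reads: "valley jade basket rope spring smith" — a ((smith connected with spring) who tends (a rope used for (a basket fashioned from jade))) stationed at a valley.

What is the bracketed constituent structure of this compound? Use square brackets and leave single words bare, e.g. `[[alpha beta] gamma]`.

[valley [[[jade basket] rope] [spring smith]]]

The outermost head in the paraphrase is "smith" (specifically "jade basket rope spring smith"), modified by "valley".
"jade basket rope spring smith" → head "smith" (specifically "spring smith"), modifier "jade basket rope".
"jade basket rope" → head "rope", modifier "jade basket".
"jade basket" → head "basket", modifier "jade".
"spring smith" → head "smith", modifier "spring".
So the structure is [valley [[[jade basket] rope] [spring smith]]].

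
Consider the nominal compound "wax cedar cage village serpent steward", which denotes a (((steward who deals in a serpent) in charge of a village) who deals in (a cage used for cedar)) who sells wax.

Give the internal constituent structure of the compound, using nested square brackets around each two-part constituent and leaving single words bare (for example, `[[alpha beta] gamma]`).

[wax [[cedar cage] [village [serpent steward]]]]

Whole compound: head "steward" (specifically "cedar cage village serpent steward"), modifier "wax".
Within "cedar cage village serpent steward", the head is "steward" (specifically "village serpent steward") and the modifier is "cedar cage".
Within "cedar cage", the head is "cage" and the modifier is "cedar".
Within "village serpent steward", the head is "steward" (specifically "serpent steward") and the modifier is "village".
Within "serpent steward", the head is "steward" and the modifier is "serpent".
So the structure is [wax [[cedar cage] [village [serpent steward]]]].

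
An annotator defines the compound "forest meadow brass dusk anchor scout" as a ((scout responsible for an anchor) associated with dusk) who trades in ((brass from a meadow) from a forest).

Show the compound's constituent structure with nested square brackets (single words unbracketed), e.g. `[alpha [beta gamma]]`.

[[forest [meadow brass]] [dusk [anchor scout]]]

At the top level: head "scout" (specifically "dusk anchor scout"); modifier "forest meadow brass".
Within "forest meadow brass", the head is "brass" (specifically "meadow brass") and the modifier is "forest".
Within "meadow brass", the head is "brass" and the modifier is "meadow".
Within "dusk anchor scout", the head is "scout" (specifically "anchor scout") and the modifier is "dusk".
Within "anchor scout", the head is "scout" and the modifier is "anchor".
So the structure is [[forest [meadow brass]] [dusk [anchor scout]]].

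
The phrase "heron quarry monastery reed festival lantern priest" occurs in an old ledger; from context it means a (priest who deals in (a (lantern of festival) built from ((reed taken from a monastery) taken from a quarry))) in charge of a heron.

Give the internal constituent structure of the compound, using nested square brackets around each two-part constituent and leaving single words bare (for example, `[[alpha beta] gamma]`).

Whole compound: head "priest" (specifically "quarry monastery reed festival lantern priest"), modifier "heron".
Within "quarry monastery reed festival lantern priest", the head is "priest" and the modifier is "quarry monastery reed festival lantern".
Within "quarry monastery reed festival lantern", the head is "lantern" (specifically "festival lantern") and the modifier is "quarry monastery reed".
Within "quarry monastery reed", the head is "reed" (specifically "monastery reed") and the modifier is "quarry".
Within "monastery reed", the head is "reed" and the modifier is "monastery".
Within "festival lantern", the head is "lantern" and the modifier is "festival".
So the structure is [heron [[[quarry [monastery reed]] [festival lantern]] priest]].

[heron [[[quarry [monastery reed]] [festival lantern]] priest]]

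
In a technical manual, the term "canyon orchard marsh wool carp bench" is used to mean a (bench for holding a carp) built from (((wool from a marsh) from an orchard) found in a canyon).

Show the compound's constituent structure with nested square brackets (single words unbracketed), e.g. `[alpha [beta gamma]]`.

[[canyon [orchard [marsh wool]]] [carp bench]]

Whole compound: head "bench" (specifically "carp bench"), modifier "canyon orchard marsh wool".
Within "canyon orchard marsh wool", the head is "wool" (specifically "orchard marsh wool") and the modifier is "canyon".
Within "orchard marsh wool", the head is "wool" (specifically "marsh wool") and the modifier is "orchard".
Within "marsh wool", the head is "wool" and the modifier is "marsh".
Within "carp bench", the head is "bench" and the modifier is "carp".
Putting it together: [[canyon [orchard [marsh wool]]] [carp bench]].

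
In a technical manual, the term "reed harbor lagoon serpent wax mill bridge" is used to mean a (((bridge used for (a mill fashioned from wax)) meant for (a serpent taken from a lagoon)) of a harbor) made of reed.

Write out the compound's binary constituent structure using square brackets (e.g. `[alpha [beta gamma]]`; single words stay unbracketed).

Whole compound: head "bridge" (specifically "harbor lagoon serpent wax mill bridge"), modifier "reed".
"harbor lagoon serpent wax mill bridge" → head "bridge" (specifically "lagoon serpent wax mill bridge"), modifier "harbor".
"lagoon serpent wax mill bridge" → head "bridge" (specifically "wax mill bridge"), modifier "lagoon serpent".
"lagoon serpent" → head "serpent", modifier "lagoon".
"wax mill bridge" → head "bridge", modifier "wax mill".
"wax mill" → head "mill", modifier "wax".
Assembled: [reed [harbor [[lagoon serpent] [[wax mill] bridge]]]].

[reed [harbor [[lagoon serpent] [[wax mill] bridge]]]]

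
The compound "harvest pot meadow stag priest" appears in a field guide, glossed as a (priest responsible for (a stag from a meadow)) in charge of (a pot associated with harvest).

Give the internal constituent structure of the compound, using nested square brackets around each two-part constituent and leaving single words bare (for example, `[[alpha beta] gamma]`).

[[harvest pot] [[meadow stag] priest]]

The outermost head in the paraphrase is "priest" (specifically "meadow stag priest"), modified by "harvest pot".
Inside "harvest pot": head "pot", modifier "harvest".
Inside "meadow stag priest": head "priest", modifier "meadow stag".
Inside "meadow stag": head "stag", modifier "meadow".
Assembled: [[harvest pot] [[meadow stag] priest]].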